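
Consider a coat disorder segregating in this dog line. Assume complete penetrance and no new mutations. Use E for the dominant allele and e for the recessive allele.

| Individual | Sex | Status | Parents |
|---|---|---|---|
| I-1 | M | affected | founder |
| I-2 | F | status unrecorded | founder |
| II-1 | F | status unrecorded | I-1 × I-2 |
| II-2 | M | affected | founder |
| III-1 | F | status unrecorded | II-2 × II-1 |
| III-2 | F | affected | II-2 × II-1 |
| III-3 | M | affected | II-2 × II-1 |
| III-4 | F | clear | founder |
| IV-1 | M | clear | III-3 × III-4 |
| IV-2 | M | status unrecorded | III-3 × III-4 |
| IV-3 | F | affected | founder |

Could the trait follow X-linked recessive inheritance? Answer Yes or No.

Yes

A consistent assignment under X-linked recessive exists: I-1 X^e Y, I-2 X^E X^E, II-1 X^E X^e, II-2 X^e Y, III-1 X^E X^e, III-2 X^e X^e, III-3 X^e Y, III-4 X^E X^E, IV-1 X^E Y, IV-2 X^E Y, IV-3 X^e X^e.
In this assignment every recorded phenotype matches its genotype and every non-founder's genotype is obtainable from its parents' genotypes, so the pedigree is consistent.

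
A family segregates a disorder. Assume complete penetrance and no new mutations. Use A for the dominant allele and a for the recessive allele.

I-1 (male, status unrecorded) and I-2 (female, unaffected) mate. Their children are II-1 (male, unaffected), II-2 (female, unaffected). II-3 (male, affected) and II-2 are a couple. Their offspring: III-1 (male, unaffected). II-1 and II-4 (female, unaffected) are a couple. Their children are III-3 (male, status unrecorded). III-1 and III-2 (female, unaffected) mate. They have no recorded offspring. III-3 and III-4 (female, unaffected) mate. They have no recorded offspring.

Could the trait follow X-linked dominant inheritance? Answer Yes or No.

A consistent assignment under X-linked dominant exists: I-1 X^a Y, I-2 X^a X^a, II-1 X^a Y, II-2 X^a X^a, II-3 X^A Y, II-4 X^a X^a, III-1 X^a Y, III-2 X^a X^a, III-3 X^a Y, III-4 X^a X^a.
In this assignment every recorded phenotype matches its genotype and every non-founder's genotype is obtainable from its parents' genotypes, so the pedigree is consistent.

Yes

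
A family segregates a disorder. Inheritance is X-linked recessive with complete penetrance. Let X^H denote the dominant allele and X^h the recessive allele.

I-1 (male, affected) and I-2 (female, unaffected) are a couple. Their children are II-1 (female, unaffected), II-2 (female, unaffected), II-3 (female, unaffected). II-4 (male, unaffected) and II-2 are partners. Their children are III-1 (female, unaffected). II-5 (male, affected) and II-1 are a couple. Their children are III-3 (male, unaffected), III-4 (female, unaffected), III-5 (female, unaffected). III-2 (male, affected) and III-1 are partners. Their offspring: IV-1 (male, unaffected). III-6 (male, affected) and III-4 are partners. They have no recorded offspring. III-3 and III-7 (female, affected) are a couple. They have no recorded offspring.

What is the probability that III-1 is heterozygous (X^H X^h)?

1/3

II-4 is unaffected, so II-4 is X^H Y.
II-2 is unaffected so carries H and received h from I-1 (X^h Y), so II-2 is X^H X^h.
Their cross gives offspring ratios 1/2 X^H X^H : 1/2 X^H X^h. Conditioning on III-1 being unaffected, P(X^H X^h) = 1/2 / 1 = 1/2 before taking III-1's own offspring into account.
III-2 is affected, so III-2 is X^h Y.
Now use III-1's offspring. Probability of each recorded status — unaffected son IV-1: 1/2 if III-1 is X^H X^h, 1 if X^H X^H.
Bayes: P(X^H X^h) = 1/2·1/2 / (1/2·1/2 + 1/2·1) = 1/3.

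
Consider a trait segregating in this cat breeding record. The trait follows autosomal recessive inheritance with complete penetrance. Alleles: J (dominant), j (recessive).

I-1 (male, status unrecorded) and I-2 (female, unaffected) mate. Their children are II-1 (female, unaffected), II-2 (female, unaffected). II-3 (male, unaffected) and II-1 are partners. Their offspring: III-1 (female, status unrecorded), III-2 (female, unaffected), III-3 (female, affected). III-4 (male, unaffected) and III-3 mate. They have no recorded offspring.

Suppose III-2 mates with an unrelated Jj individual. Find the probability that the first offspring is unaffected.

5/6

II-3 is unaffected so carries J and passed j to III-3 (jj), so II-3 is Jj.
II-1 is unaffected so carries J and passed j to III-3 (jj), so II-1 is Jj.
III-2 is an unaffected offspring of II-3 (Jj) × II-1 (Jj), whose cross gives 1/4 JJ : 1/2 Jj : 1/4 jj; conditioning on being unaffected, III-2 is JJ with probability 1/3, Jj with probability 2/3.
Summing over parental genotype combinations, P(offspring is unaffected) = 1/3·1 + 2/3·3/4 = 5/6.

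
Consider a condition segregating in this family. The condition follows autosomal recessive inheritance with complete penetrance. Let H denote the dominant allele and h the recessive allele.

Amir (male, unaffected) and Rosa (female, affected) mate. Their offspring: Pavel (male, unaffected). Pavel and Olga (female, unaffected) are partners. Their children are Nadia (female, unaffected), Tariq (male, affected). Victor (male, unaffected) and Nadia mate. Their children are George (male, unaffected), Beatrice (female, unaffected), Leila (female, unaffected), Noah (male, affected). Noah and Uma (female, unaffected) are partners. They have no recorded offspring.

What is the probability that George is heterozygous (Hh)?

2/3

Victor is unaffected so carries H and passed h to Noah (hh), so Victor is Hh.
Nadia is unaffected so carries H and passed h to Noah (hh), so Nadia is Hh.
Their cross gives offspring ratios 1/4 HH : 1/2 Hh : 1/4 hh. Conditioning on George being unaffected, P(Hh) = 1/2 / 3/4 = 2/3.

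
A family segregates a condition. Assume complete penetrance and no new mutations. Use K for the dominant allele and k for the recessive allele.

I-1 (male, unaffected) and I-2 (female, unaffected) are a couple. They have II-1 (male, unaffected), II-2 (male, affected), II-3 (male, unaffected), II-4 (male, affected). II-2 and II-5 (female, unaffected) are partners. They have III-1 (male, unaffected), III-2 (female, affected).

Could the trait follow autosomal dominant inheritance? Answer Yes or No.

No

Under autosomal dominant, II-2 (affected, male) cannot arise from I-1 (unaffected) × I-2 (unaffected).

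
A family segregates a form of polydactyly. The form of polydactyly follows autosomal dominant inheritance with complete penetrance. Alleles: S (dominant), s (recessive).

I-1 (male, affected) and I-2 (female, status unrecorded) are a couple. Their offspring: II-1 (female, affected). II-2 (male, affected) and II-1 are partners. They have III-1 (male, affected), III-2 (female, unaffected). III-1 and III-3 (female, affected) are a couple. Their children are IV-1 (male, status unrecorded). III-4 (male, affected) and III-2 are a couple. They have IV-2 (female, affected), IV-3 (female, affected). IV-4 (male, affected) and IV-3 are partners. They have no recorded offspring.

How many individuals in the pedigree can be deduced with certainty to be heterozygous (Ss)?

4

Obligate heterozygotes: II-1 is affected so carries S and passed s to III-2 (ss), so II-1 is Ss; II-2 is affected so carries S and passed s to III-2 (ss), so II-2 is Ss; IV-2 is affected so carries S and received s from III-2 (ss), so IV-2 is Ss; IV-3 is affected so carries S and received s from III-2 (ss), so IV-3 is Ss.
Every other individual is either homozygous by phenotype or has at least one consistent homozygous assignment, so the count is 4.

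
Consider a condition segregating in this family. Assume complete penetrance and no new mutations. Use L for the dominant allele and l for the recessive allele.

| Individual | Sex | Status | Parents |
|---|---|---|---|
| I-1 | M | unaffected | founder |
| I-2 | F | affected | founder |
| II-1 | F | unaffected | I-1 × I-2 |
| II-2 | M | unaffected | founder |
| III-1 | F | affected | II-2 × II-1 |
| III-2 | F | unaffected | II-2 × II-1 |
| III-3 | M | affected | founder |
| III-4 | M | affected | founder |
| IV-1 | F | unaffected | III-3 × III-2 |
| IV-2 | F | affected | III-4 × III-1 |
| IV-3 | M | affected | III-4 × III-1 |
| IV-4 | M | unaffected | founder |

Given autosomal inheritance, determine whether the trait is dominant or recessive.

II-2 and II-1 are both unaffected yet have an affected child III-1. Under dominance, an affected child requires at least one affected parent, so the trait cannot be dominant.

recessive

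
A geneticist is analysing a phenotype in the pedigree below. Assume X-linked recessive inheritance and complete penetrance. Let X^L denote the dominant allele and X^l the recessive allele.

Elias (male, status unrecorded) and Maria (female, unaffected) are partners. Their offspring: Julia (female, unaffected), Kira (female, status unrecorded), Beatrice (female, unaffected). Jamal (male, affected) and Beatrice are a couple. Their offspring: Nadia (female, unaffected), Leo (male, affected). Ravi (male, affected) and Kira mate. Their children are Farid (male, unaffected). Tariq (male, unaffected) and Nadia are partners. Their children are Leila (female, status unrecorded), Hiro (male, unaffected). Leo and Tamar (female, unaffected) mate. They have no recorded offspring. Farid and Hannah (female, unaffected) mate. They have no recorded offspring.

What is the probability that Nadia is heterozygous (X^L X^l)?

Nadia is unaffected so carries L and received l from Jamal (X^l Y), so Nadia is X^L X^l, giving P(X^L X^l) = 1.

1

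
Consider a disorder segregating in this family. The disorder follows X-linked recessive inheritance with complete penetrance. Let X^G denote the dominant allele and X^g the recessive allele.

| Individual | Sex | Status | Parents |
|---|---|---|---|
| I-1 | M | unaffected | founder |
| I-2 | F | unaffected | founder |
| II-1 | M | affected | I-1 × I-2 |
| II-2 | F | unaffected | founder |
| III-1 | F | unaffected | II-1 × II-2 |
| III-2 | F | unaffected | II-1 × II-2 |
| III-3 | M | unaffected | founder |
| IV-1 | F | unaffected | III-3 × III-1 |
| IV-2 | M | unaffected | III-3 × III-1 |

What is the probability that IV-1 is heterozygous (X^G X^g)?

1/2

III-3 is unaffected, so III-3 is X^G Y.
III-1 is unaffected so carries G and received g from II-1 (X^g Y), so III-1 is X^G X^g.
Their cross gives offspring ratios 1/2 X^G X^G : 1/2 X^G X^g. Conditioning on IV-1 being unaffected, P(X^G X^g) = 1/2 / 1 = 1/2.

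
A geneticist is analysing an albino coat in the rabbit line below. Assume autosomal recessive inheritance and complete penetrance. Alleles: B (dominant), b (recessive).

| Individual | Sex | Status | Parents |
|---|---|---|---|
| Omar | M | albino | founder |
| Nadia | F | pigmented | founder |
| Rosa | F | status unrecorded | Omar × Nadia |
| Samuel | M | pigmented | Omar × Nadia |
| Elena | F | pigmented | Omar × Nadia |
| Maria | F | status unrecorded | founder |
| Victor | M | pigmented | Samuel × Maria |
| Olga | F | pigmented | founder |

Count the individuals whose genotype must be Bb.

2

Obligate heterozygotes: Samuel is pigmented so carries B and received b from Omar (bb), so Samuel is Bb; Elena is pigmented so carries B and received b from Omar (bb), so Elena is Bb.
Every other individual is either homozygous by phenotype or has at least one consistent homozygous assignment, so the count is 2.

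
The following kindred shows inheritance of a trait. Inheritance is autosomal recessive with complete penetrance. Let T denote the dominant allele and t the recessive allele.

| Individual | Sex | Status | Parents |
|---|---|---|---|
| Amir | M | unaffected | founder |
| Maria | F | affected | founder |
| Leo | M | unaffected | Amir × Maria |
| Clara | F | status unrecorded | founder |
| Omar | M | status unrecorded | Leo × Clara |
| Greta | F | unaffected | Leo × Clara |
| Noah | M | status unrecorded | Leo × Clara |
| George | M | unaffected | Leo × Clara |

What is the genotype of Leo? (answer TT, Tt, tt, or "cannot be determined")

From phenotype alone, Leo is TT or Tt.
Leo is unaffected so carries T and received t from Maria (tt), so Leo is Tt.

Tt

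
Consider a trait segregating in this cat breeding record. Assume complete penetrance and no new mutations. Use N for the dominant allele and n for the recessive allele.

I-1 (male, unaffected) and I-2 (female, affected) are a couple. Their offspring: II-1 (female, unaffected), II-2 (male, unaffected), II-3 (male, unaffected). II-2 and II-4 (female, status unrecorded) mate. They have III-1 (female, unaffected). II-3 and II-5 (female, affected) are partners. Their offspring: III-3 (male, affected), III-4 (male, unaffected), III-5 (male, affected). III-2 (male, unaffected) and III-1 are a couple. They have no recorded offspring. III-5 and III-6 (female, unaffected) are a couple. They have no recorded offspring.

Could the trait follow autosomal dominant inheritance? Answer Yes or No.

Yes

A consistent assignment under autosomal dominant exists: I-1 nn, I-2 Nn, II-1 nn, II-2 nn, II-3 nn, II-4 Nn, II-5 Nn, III-1 nn, III-2 nn, III-3 Nn, III-4 nn, III-5 Nn, III-6 nn.
In this assignment every recorded phenotype matches its genotype and every non-founder's genotype is obtainable from its parents' genotypes, so the pedigree is consistent.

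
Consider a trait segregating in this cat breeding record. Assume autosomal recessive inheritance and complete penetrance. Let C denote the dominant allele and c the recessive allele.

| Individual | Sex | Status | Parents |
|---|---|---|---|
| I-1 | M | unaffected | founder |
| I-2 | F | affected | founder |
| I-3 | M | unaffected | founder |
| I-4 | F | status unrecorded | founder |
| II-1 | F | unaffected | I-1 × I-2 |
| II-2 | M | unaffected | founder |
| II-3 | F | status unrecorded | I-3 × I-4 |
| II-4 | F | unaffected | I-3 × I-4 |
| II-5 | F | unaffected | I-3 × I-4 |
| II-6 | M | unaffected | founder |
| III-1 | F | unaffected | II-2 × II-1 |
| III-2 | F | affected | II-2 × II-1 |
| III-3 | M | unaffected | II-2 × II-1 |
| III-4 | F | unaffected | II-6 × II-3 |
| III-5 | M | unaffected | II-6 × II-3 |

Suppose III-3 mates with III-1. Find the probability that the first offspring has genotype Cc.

II-2 is unaffected so carries C and passed c to III-2 (cc), so II-2 is Cc.
II-1 is unaffected so carries C and received c from I-2 (cc), so II-1 is Cc.
III-3 is an unaffected offspring of II-2 (Cc) × II-1 (Cc), whose cross gives 1/4 CC : 1/2 Cc : 1/4 cc; conditioning on being unaffected, III-3 is CC with probability 1/3, Cc with probability 2/3.
III-1 is an unaffected offspring of II-2 (Cc) × II-1 (Cc), whose cross gives 1/4 CC : 1/2 Cc : 1/4 cc; conditioning on being unaffected, III-1 is CC with probability 1/3, Cc with probability 2/3.
Summing over parental genotype combinations, P(offspring has genotype Cc) = 2/9·1/2 + 2/9·1/2 + 4/9·1/2 = 4/9.

4/9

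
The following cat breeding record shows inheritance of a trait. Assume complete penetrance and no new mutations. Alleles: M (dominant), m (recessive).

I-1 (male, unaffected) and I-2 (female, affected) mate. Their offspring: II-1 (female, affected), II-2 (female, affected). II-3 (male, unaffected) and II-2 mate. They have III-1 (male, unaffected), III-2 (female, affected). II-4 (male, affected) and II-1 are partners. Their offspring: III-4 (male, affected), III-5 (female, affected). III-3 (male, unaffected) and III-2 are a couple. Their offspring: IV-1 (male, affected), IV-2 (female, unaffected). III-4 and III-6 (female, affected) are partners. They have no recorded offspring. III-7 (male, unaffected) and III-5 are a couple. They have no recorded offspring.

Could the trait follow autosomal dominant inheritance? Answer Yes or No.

Yes

A consistent assignment under autosomal dominant exists: I-1 mm, I-2 MM, II-1 Mm, II-2 Mm, II-3 mm, II-4 MM, III-1 mm, III-2 Mm, III-3 mm, III-4 MM, III-5 MM, III-6 MM, III-7 mm, IV-1 Mm, IV-2 mm.
In this assignment every recorded phenotype matches its genotype and every non-founder's genotype is obtainable from its parents' genotypes, so the pedigree is consistent.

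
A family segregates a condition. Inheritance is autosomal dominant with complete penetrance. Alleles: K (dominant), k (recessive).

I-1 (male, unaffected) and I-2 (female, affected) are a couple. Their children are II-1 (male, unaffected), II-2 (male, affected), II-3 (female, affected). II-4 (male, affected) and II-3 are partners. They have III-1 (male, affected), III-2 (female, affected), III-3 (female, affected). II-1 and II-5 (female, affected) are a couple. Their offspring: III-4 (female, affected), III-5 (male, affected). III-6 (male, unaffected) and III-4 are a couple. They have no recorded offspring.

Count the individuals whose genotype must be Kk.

5

Obligate heterozygotes: I-2 is affected so carries K and passed k to II-1 (kk), so I-2 is Kk; II-2 is affected so carries K and received k from I-1 (kk), so II-2 is Kk; II-3 is affected so carries K and received k from I-1 (kk), so II-3 is Kk; III-4 is affected so carries K and received k from II-1 (kk), so III-4 is Kk; III-5 is affected so carries K and received k from II-1 (kk), so III-5 is Kk.
Every other individual is either homozygous by phenotype or has at least one consistent homozygous assignment, so the count is 5.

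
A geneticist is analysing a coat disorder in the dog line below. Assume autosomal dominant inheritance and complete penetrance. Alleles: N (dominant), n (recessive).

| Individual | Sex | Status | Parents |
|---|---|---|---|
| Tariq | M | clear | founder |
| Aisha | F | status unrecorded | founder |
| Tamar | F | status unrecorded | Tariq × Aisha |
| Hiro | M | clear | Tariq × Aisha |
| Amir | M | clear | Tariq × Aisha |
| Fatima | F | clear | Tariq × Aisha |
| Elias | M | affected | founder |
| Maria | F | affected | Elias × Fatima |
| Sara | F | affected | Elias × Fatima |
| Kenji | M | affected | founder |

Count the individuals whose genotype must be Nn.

Obligate heterozygotes: Maria is affected so carries N and received n from Fatima (nn), so Maria is Nn; Sara is affected so carries N and received n from Fatima (nn), so Sara is Nn.
Every other individual is either homozygous by phenotype or has at least one consistent homozygous assignment, so the count is 2.

2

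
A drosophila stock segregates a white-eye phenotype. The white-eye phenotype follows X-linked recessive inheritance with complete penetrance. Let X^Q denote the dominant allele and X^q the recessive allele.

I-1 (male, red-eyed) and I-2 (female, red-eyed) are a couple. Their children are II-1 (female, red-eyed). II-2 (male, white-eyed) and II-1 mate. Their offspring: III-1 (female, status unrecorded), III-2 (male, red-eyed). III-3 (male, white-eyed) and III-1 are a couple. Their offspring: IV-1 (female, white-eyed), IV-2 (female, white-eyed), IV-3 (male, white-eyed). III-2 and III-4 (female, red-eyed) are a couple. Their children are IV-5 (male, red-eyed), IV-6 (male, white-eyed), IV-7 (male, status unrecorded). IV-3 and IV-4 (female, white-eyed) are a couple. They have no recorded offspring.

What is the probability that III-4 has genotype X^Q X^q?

1

III-4 is red-eyed so carries Q and passed q to IV-6 (X^q Y), so III-4 is X^Q X^q, giving P(X^Q X^q) = 1.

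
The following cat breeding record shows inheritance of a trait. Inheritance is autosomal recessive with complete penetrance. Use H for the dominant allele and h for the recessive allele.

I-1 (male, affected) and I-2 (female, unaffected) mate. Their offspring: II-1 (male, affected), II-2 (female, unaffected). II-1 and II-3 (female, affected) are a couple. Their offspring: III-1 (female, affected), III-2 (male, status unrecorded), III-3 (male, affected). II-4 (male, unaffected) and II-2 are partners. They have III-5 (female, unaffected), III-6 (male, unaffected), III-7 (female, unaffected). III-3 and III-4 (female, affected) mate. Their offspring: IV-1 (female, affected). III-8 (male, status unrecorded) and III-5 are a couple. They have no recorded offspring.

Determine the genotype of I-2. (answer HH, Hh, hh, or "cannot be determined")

Hh

From phenotype alone, I-2 is HH or Hh.
I-2 is unaffected so carries H and passed h to II-1 (hh), so I-2 is Hh.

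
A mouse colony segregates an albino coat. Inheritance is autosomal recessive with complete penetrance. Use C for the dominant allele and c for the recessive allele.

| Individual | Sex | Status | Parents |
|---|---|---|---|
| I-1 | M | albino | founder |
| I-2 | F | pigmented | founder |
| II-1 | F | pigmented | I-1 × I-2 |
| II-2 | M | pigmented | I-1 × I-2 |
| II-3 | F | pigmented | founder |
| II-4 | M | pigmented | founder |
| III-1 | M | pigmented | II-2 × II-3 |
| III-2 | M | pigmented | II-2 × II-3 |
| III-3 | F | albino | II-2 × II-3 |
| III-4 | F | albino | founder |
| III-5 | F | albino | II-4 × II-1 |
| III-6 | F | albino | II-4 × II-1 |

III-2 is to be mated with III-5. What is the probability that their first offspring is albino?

1/3

II-2 is pigmented so carries C and received c from I-1 (cc), so II-2 is Cc.
II-3 is pigmented so carries C and passed c to III-3 (cc), so II-3 is Cc.
III-2 is a pigmented offspring of II-2 (Cc) × II-3 (Cc), whose cross gives 1/4 CC : 1/2 Cc : 1/4 cc; conditioning on being pigmented, III-2 is CC with probability 1/3, Cc with probability 2/3.
III-5 is albino, so III-5 is cc.
Summing over parental genotype combinations, P(offspring is albino) = 2/3·1/2 = 1/3.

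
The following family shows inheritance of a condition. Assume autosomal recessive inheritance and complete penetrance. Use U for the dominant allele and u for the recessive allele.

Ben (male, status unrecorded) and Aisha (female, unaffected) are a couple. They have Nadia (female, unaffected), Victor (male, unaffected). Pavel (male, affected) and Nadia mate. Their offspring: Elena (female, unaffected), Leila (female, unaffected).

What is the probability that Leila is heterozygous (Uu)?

Leila is unaffected so carries U and received u from Pavel (uu), so Leila is Uu, giving P(Uu) = 1.

1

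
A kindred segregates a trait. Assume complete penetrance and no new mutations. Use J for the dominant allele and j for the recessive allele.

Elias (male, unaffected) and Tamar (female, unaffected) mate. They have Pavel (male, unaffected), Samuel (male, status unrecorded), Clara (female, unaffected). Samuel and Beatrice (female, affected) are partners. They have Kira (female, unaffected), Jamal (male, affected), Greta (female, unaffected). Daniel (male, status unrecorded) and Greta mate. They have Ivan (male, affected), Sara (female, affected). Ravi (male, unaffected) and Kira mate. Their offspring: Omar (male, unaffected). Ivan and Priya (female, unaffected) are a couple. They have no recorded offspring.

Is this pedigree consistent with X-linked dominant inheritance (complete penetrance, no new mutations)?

No

Under X-linked dominant, Ivan (affected, male) cannot arise from Daniel (unrecorded) × Greta (unaffected).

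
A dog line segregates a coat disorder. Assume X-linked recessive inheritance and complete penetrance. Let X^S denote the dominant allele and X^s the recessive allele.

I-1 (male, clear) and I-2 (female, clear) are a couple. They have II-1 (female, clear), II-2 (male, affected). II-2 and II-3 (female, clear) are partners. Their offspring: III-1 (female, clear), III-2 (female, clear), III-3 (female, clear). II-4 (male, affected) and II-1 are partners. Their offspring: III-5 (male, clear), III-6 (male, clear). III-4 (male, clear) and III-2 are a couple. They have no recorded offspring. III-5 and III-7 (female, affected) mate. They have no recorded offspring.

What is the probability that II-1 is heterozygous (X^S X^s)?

1/5

I-1 is clear, so I-1 is X^S Y.
I-2 is clear so carries S and passed s to II-2 (X^s Y), so I-2 is X^S X^s.
Their cross gives offspring ratios 1/2 X^S X^S : 1/2 X^S X^s. Conditioning on II-1 being clear, P(X^S X^s) = 1/2 / 1 = 1/2 before taking II-1's own offspring into account.
II-4 is affected, so II-4 is X^s Y.
Now use II-1's offspring. Probability of each recorded status — clear son III-5: 1/2 if II-1 is X^S X^s, 1 if X^S X^S; clear son III-6: 1/2 if II-1 is X^S X^s, 1 if X^S X^S.
Bayes: P(X^S X^s) = 1/2·1/4 / (1/2·1/4 + 1/2·1) = 1/5.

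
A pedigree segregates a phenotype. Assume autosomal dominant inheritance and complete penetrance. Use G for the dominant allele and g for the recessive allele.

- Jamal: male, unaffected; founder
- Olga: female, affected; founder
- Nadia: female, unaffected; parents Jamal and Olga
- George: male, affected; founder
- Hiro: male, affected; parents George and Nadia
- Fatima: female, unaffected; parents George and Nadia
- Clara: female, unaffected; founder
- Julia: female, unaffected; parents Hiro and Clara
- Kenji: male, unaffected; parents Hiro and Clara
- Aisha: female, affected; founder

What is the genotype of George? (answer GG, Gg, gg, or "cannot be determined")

Gg

From phenotype alone, George is GG or Gg.
George is affected so carries G and passed g to Fatima (gg), so George is Gg.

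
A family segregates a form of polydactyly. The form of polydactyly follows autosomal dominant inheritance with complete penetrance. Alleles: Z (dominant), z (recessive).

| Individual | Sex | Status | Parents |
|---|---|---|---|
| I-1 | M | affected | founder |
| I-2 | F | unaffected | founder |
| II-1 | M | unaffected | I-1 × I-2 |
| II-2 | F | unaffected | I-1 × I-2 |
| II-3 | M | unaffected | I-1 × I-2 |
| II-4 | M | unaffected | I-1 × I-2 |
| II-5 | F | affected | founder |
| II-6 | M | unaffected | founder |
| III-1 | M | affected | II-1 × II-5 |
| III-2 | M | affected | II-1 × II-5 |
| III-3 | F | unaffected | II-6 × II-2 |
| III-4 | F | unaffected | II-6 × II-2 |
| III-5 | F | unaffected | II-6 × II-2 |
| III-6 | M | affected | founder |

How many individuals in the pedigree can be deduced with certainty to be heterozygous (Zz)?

Obligate heterozygotes: I-1 is affected so carries Z and passed z to II-1 (zz), so I-1 is Zz; III-1 is affected so carries Z and received z from II-1 (zz), so III-1 is Zz; III-2 is affected so carries Z and received z from II-1 (zz), so III-2 is Zz.
Every other individual is either homozygous by phenotype or has at least one consistent homozygous assignment, so the count is 3.

3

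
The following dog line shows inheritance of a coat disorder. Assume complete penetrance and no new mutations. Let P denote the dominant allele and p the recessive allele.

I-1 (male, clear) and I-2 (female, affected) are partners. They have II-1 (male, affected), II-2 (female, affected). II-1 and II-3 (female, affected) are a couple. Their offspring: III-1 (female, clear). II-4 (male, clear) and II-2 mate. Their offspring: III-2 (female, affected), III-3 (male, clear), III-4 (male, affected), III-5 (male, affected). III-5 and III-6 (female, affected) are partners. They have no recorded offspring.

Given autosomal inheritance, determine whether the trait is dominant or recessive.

dominant

II-1 and II-3 are both affected yet have a clear child III-1. Under a recessive model two affected parents are homozygous and every child would be affected, so the trait cannot be recessive.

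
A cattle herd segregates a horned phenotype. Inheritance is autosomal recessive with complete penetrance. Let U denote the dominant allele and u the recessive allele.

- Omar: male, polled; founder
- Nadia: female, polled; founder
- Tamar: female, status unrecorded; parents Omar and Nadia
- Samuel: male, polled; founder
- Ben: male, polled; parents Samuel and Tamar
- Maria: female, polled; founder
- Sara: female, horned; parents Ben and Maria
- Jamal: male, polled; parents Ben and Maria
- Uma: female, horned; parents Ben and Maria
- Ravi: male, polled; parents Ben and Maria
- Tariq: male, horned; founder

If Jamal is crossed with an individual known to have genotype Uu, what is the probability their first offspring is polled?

Ben is polled so carries U and passed u to Sara (uu), so Ben is Uu.
Maria is polled so carries U and passed u to Sara (uu), so Maria is Uu.
Jamal is a polled offspring of Ben (Uu) × Maria (Uu), whose cross gives 1/4 UU : 1/2 Uu : 1/4 uu; conditioning on being polled, Jamal is UU with probability 1/3, Uu with probability 2/3.
Summing over parental genotype combinations, P(offspring is polled) = 1/3·1 + 2/3·3/4 = 5/6.

5/6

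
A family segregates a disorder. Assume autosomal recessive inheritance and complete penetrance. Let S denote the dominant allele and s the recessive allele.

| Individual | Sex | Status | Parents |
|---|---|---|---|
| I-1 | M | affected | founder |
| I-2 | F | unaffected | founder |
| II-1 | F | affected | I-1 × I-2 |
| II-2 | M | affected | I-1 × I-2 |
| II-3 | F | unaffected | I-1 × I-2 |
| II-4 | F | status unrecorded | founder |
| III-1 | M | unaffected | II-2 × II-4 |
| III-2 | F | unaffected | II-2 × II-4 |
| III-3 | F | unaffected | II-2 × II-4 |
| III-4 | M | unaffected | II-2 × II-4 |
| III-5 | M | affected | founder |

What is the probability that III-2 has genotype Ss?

III-2 is unaffected so carries S and received s from II-2 (ss), so III-2 is Ss, giving P(Ss) = 1.

1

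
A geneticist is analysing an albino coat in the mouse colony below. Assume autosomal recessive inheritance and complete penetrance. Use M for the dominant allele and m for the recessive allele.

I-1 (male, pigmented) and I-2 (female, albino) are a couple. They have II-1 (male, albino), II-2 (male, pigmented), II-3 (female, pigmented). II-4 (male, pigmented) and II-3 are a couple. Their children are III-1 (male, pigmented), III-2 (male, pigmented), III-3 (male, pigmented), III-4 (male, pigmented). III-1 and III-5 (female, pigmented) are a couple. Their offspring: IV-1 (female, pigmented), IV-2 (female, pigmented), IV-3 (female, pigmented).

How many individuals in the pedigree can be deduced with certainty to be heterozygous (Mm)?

3

Obligate heterozygotes: I-1 is pigmented so carries M and passed m to II-1 (mm), so I-1 is Mm; II-2 is pigmented so carries M and received m from I-2 (mm), so II-2 is Mm; II-3 is pigmented so carries M and received m from I-2 (mm), so II-3 is Mm.
Every other individual is either homozygous by phenotype or has at least one consistent homozygous assignment, so the count is 3.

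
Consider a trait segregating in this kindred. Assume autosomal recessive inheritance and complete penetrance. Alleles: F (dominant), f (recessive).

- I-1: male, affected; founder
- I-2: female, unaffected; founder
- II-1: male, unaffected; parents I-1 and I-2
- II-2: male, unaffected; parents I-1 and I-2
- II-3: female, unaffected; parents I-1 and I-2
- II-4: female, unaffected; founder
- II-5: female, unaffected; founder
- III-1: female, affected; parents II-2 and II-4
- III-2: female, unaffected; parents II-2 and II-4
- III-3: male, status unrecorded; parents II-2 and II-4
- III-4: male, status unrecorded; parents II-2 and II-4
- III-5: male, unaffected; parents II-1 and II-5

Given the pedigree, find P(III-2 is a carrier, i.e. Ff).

2/3

II-2 is unaffected so carries F and received f from I-1 (ff), so II-2 is Ff.
II-4 is unaffected so carries F and passed f to III-1 (ff), so II-4 is Ff.
Their cross gives offspring ratios 1/4 FF : 1/2 Ff : 1/4 ff. Conditioning on III-2 being unaffected, P(Ff) = 1/2 / 3/4 = 2/3.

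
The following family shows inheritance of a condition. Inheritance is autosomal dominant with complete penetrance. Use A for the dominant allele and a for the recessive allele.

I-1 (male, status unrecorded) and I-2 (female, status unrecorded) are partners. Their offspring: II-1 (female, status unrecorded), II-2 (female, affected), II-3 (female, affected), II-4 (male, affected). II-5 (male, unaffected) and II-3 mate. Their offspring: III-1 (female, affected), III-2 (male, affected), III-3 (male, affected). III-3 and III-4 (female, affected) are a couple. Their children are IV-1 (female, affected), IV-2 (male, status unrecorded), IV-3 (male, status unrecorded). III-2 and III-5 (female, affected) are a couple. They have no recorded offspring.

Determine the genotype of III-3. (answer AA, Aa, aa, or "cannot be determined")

From phenotype alone, III-3 is AA or Aa.
III-3 is affected so carries A and received a from II-5 (aa), so III-3 is Aa.

Aa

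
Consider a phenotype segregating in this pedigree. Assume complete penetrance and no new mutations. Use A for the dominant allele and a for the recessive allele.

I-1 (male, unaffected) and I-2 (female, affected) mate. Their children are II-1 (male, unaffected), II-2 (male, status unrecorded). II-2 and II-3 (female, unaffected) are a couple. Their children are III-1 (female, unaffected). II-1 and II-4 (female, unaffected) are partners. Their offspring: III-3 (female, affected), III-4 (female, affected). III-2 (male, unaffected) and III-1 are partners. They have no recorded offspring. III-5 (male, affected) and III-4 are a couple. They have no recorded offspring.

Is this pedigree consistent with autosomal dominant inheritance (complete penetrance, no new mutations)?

No

Under autosomal dominant, III-3 (affected, female) cannot arise from II-1 (unaffected) × II-4 (unaffected).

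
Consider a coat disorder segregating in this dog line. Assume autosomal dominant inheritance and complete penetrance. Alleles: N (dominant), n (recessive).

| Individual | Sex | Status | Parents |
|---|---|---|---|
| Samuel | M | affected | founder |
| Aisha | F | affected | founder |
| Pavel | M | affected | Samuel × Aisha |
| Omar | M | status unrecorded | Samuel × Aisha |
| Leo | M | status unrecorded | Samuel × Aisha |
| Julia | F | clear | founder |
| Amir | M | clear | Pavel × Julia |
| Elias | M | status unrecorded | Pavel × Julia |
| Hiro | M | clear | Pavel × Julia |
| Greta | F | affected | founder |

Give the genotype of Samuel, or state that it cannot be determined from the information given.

Samuel's phenotype allows NN or Nn, and no parent or child forces a single allele at both positions; consistent genotype assignments exist with Samuel as NN or Nn.

cannot be determined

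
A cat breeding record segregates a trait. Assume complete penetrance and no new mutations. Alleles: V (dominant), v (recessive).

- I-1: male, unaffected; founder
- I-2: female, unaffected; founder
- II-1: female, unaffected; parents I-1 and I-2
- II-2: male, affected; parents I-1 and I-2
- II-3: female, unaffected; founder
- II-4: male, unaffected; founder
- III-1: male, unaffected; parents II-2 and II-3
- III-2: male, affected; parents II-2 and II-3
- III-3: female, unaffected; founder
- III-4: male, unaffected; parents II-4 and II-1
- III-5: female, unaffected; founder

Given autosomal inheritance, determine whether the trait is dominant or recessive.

I-1 and I-2 are both unaffected yet have an affected child II-2. Under dominance, an affected child requires at least one affected parent, so the trait cannot be dominant.

recessive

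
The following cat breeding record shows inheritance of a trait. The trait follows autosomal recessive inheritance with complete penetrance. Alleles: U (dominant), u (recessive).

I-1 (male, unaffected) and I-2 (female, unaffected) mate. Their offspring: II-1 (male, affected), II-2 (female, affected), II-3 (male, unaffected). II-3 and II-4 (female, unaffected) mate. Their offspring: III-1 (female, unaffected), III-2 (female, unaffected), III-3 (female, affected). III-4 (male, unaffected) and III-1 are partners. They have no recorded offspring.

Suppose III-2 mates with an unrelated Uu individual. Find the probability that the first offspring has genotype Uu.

II-3 is unaffected so carries U and passed u to III-3 (uu), so II-3 is Uu.
II-4 is unaffected so carries U and passed u to III-3 (uu), so II-4 is Uu.
III-2 is an unaffected offspring of II-3 (Uu) × II-4 (Uu), whose cross gives 1/4 UU : 1/2 Uu : 1/4 uu; conditioning on being unaffected, III-2 is UU with probability 1/3, Uu with probability 2/3.
Summing over parental genotype combinations, P(offspring has genotype Uu) = 1/3·1/2 + 2/3·1/2 = 1/2.

1/2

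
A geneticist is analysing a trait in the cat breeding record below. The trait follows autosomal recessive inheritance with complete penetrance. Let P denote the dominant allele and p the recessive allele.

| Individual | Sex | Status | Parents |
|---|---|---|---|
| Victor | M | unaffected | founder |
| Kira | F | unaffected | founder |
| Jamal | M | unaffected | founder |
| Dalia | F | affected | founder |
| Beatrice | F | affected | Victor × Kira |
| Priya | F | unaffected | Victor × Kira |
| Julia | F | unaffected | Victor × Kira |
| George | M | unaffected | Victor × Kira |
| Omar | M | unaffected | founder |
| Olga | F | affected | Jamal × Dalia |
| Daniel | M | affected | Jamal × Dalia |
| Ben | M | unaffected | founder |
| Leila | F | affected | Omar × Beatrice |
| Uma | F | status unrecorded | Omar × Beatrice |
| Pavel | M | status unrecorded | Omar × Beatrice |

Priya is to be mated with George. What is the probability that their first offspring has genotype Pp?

Victor is unaffected so carries P and passed p to Beatrice (pp), so Victor is Pp.
Kira is unaffected so carries P and passed p to Beatrice (pp), so Kira is Pp.
Priya is an unaffected offspring of Victor (Pp) × Kira (Pp), whose cross gives 1/4 PP : 1/2 Pp : 1/4 pp; conditioning on being unaffected, Priya is PP with probability 1/3, Pp with probability 2/3.
George is an unaffected offspring of Victor (Pp) × Kira (Pp), whose cross gives 1/4 PP : 1/2 Pp : 1/4 pp; conditioning on being unaffected, George is PP with probability 1/3, Pp with probability 2/3.
Summing over parental genotype combinations, P(offspring has genotype Pp) = 2/9·1/2 + 2/9·1/2 + 4/9·1/2 = 4/9.

4/9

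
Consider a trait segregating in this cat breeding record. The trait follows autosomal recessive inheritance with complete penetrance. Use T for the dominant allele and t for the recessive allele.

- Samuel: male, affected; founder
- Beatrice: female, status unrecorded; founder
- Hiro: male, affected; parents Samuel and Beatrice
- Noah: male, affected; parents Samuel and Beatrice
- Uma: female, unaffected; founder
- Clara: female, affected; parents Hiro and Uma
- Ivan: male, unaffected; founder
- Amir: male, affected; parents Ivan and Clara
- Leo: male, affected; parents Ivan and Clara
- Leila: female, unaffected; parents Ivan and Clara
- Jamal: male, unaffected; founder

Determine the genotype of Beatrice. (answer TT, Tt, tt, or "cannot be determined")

cannot be determined

Beatrice's phenotype is unrecorded, and no parent or child forces a single allele at both positions; consistent genotype assignments exist with Beatrice as Tt or tt.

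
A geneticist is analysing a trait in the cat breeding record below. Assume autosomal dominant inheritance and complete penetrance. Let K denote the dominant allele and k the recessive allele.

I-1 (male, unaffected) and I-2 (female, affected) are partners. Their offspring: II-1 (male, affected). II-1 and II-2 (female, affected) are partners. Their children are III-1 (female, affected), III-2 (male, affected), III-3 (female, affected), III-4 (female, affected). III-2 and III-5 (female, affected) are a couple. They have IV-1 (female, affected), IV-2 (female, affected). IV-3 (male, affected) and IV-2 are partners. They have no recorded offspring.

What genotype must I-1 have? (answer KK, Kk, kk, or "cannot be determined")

kk

I-1 is unaffected, so I-1 is kk.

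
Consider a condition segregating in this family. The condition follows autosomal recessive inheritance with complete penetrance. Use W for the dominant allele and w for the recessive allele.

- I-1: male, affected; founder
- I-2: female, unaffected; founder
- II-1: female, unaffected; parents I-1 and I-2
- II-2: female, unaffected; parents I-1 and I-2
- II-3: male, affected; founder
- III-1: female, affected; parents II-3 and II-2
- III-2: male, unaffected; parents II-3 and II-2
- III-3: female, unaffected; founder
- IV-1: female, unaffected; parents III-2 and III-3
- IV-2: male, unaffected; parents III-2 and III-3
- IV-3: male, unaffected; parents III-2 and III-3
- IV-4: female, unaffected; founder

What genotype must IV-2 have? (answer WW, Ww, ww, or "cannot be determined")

IV-2's phenotype allows WW or Ww, and no parent or child forces a single allele at both positions; consistent genotype assignments exist with IV-2 as WW or Ww.

cannot be determined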